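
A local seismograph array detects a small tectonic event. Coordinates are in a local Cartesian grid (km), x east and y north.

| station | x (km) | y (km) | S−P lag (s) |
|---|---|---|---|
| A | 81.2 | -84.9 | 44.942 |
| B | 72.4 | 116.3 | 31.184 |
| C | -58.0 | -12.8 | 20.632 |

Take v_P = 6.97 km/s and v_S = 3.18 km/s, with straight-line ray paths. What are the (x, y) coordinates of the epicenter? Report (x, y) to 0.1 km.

Distance from S−P lag: d = Δt · v_P v_S / (v_P − v_S) = Δt · (6.97·3.18)/(6.97−3.18) ≈ 5.8482·Δt.
So d_A = 262.83, d_B = 182.37, d_C = 120.66 km.
Circle about each station: (x − 81.2)² + (y + 84.9)² = 262.83²; (x − 72.4)² + (y − 116.3)² = 182.37²; (x + 58.0)² + (y + 12.8)² = 120.66².
Subtracting pairs of circle equations eliminates x²+y² and gives linear equations (the radical axes):
-17.6 x + 402.4 y = 40786.79
-278.4 x + 144.2 y = 44247.16
Solving the 2×2 system: x ≈ -108.9, y ≈ 96.6 km.

(-108.9, 96.6)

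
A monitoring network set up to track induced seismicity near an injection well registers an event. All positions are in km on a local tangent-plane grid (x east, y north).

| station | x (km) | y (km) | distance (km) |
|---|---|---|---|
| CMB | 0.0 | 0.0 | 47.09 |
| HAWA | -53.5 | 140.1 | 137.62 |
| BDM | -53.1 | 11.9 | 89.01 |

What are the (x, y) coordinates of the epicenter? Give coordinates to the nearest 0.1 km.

Circle about each station: x² + y² = 47.09²; (x + 53.5)² + (y − 140.1)² = 137.62²; (x + 53.1)² + (y − 11.9)² = 89.01².
Subtracting the CMB equation from the HAWA and BDM equations removes the quadratic terms:
-107.0 x + 280.2 y = 5768.46
-106.2 x + 23.8 y = -2744.09
Solving the 2×2 system: x ≈ 33.3, y ≈ 33.3 km.

x ≈ 33.3 km, y ≈ 33.3 km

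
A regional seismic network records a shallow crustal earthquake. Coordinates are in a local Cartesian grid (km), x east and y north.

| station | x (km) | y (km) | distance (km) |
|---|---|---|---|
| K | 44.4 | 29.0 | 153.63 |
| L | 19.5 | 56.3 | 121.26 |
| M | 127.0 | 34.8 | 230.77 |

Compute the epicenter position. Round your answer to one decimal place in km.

Circle about each station: (x − 44.4)² + (y − 29.0)² = 153.63²; (x − 19.5)² + (y − 56.3)² = 121.26²; (x − 127.0)² + (y − 34.8)² = 230.77².
Subtracting the K equation from the L and M equations removes the quadratic terms:
-49.8 x + 54.6 y = 9635.77
165.2 x + 11.6 y = -15124.94
Solving the 2×2 system: x ≈ -97.7, y ≈ 87.4 km.
Check against K (with the unrounded x, y): √((x − 44.4)²+(y − 29.0)²) = 153.62 ≈ 153.63 km. ✓

(-97.7, 87.4)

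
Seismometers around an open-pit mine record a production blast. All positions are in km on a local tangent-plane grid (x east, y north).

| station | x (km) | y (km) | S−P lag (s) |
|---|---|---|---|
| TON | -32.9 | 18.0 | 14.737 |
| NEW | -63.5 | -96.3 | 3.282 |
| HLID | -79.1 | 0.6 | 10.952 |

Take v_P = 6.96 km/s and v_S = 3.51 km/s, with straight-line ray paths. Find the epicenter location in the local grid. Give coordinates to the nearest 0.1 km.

(-76.3, -76.9)

Distance from S−P lag: d = Δt · v_P v_S / (v_P − v_S) = Δt · (6.96·3.51)/(6.96−3.51) ≈ 7.0810·Δt.
So d_TON = 104.35, d_NEW = 23.24, d_HLID = 77.55 km.
Circle about each station: (x + 32.9)² + (y − 18.0)² = 104.35²; (x + 63.5)² + (y + 96.3)² = 23.24²; (x + 79.1)² + (y − 0.6)² = 77.55².
Subtracting the TON equation from the NEW and HLID equations removes the quadratic terms:
-61.2 x − 228.6 y = 22248.35
-92.4 x − 34.8 y = 9725.68
Solving the 2×2 system: x ≈ -76.3, y ≈ -76.9 km.
Check against TON (with the unrounded x, y): √((x + 32.9)²+(y − 18.0)²) = 104.35 ≈ 104.35 km. ✓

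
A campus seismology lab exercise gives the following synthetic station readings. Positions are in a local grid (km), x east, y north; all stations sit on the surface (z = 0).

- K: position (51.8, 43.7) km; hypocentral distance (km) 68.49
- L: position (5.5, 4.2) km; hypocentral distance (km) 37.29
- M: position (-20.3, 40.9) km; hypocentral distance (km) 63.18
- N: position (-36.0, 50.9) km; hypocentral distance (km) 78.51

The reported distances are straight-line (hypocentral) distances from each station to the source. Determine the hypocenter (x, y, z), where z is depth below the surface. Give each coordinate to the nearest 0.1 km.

x ≈ 12.5 km, y ≈ 1.1 km, depth ≈ 36.5 km

Each station gives a sphere (x−x_i)² + (y−y_i)² + z² = d_i² (stations at z=0).
Subtracting the K sphere from L and M: z² cancels, leaving linear equations in x and y:
-92.6 x − 79.0 y = -1244.70
-144.2 x − 5.6 y = -1808.86
Solving: x ≈ 12.501, y ≈ 1.102 km (keep extra digits for the depth step; rounded: 12.5, 1.1).
Then from the K sphere: z² = 68.49² − (x − 51.8)² − (y − 43.7)² with x = 12.501, y = 1.102, so z ≈ 36.495 ≈ 36.5 km.
Check against N (with the unrounded solution): distance 78.51 ≈ 78.51 km. ✓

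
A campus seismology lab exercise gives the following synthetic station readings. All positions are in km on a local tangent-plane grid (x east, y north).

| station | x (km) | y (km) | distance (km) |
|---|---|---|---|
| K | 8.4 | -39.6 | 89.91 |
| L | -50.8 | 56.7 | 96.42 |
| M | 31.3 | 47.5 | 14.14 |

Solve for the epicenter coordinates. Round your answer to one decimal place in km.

44.6 km east, 42.7 km north

Circle about each station: (x − 8.4)² + (y + 39.6)² = 89.91²; (x + 50.8)² + (y − 56.7)² = 96.42²; (x − 31.3)² + (y − 47.5)² = 14.14².
Subtracting the K equation from the L and M equations removes the quadratic terms:
-118.4 x + 192.6 y = 2943.80
45.8 x + 174.2 y = 9481.09
Solving the 2×2 system: x ≈ 44.6, y ≈ 42.7 km.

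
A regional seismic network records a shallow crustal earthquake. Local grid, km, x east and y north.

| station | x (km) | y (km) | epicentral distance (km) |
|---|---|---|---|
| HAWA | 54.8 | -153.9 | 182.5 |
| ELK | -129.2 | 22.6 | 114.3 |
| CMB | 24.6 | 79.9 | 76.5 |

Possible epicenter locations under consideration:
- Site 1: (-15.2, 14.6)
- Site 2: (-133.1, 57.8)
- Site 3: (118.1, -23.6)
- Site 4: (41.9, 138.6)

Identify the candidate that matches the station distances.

Site 1

For each candidate, compare |candidate − station| to the reported distance:
Site 1: residuals HAWA 0.0, ELK 0.0, CMB 0.0 → max 0.0 km
Site 2: residuals HAWA 100.6, ELK 78.9, CMB 82.7 → max 100.6 km
Site 3: residuals HAWA 37.6, ELK 137.3, CMB 63.0 → max 137.3 km
Site 4: residuals HAWA 110.3, ELK 92.4, CMB 15.3 → max 110.3 km
Only Site 1 has all residuals ≈ 0.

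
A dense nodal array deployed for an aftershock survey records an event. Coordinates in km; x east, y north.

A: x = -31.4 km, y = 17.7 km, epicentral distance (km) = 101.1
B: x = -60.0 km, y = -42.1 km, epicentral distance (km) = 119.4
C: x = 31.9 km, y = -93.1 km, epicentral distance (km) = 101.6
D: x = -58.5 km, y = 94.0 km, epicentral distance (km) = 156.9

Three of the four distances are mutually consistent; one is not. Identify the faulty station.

Solve using three stations at a time. Using A, C, D (subtract circle equations pairwise → linear system) gives (x, y) ≈ (68.8, 1.9).
Distances from that point to each station vs reported:
  A: calculated 101.4 vs reported 101.1 → residual 0.3 km
  B: calculated 136.1 vs reported 119.4 → residual 16.7 km
  C: calculated 101.9 vs reported 101.6 → residual 0.3 km
  D: calculated 157.1 vs reported 156.9 → residual 0.2 km
A, C, D are mutually consistent (residuals ≈ 0); B is off by 16.7 km.

B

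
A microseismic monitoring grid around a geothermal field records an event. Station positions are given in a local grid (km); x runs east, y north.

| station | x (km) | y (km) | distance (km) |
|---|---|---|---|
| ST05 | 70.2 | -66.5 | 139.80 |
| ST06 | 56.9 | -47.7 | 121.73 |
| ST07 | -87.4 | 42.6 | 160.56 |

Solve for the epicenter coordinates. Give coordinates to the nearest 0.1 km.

x ≈ 70.2 km, y ≈ 73.3 km

Circle about each station: (x − 70.2)² + (y + 66.5)² = 139.80²; (x − 56.9)² + (y + 47.7)² = 121.73²; (x + 87.4)² + (y − 42.6)² = 160.56².
Subtracting the ST05 equation from the ST06 and ST07 equations removes the quadratic terms:
-26.6 x + 37.6 y = 888.46
-315.2 x + 218.2 y = -6132.24
Solving the 2×2 system: x ≈ 70.2, y ≈ 73.3 km.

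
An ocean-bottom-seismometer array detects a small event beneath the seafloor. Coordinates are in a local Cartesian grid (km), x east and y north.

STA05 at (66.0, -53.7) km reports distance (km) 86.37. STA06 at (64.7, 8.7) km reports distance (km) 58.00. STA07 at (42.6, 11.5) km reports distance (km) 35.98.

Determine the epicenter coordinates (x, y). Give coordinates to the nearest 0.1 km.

Circle about each station: (x − 66.0)² + (y + 53.7)² = 86.37²; (x − 64.7)² + (y − 8.7)² = 58.00²; (x − 42.6)² + (y − 11.5)² = 35.98².
Subtracting the STA05 equation from the STA06 and STA07 equations removes the quadratic terms:
-2.6 x + 124.8 y = 1117.87
-46.8 x + 130.4 y = 872.54
Solving the 2×2 system: x ≈ 6.7, y ≈ 9.1 km.

(6.7, 9.1)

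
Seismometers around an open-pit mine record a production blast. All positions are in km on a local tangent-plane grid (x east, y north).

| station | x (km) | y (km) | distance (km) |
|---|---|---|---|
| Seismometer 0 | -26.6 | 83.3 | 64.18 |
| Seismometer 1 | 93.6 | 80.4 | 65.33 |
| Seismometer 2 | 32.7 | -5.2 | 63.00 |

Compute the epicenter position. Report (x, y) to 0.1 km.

x ≈ 32.3 km, y ≈ 57.8 km

Circle about each station: (x + 26.6)² + (y − 83.3)² = 64.18²; (x − 93.6)² + (y − 80.4)² = 65.33²; (x − 32.7)² + (y + 5.2)² = 63.00².
Subtracting pairs of circle equations eliminates x²+y² and gives linear equations (the radical axes):
240.4 x − 5.8 y = 7429.73
118.6 x − 177.0 y = -6400.05
Solving the 2×2 system: x ≈ 32.3, y ≈ 57.8 km.
Check against Seismometer 0 (with the unrounded x, y): √((x + 26.6)²+(y − 83.3)²) = 64.18 ≈ 64.18 km. ✓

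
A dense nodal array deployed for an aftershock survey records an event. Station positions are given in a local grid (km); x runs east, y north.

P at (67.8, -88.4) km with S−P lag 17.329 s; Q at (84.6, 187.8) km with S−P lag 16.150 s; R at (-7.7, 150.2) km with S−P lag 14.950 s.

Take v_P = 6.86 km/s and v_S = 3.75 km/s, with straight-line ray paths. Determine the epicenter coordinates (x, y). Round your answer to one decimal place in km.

Distance from S−P lag: d = Δt · v_P v_S / (v_P − v_S) = Δt · (6.86·3.75)/(6.86−3.75) ≈ 8.2717·Δt.
So d_P = 143.34, d_Q = 133.59, d_R = 123.66 km.
Circle about each station: (x − 67.8)² + (y + 88.4)² = 143.34²; (x − 84.6)² + (y − 187.8)² = 133.59²; (x + 7.7)² + (y − 150.2)² = 123.66².
Subtracting pairs of circle equations eliminates x²+y² and gives linear equations (the radical axes):
33.6 x + 552.4 y = 32714.67
-151.0 x + 477.2 y = 15462.49
Solving the 2×2 system: x ≈ 71.1, y ≈ 54.9 km.

71.1 km east, 54.9 km north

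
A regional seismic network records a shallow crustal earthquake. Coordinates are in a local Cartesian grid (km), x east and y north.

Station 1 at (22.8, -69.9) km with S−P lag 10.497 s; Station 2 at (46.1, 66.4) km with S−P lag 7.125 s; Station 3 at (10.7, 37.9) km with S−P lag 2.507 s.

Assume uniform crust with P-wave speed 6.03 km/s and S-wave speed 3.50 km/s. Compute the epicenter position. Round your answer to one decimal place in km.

Distance from S−P lag: d = Δt · v_P v_S / (v_P − v_S) = Δt · (6.03·3.50)/(6.03−3.50) ≈ 8.3419·Δt.
So d_Station 1 = 87.56, d_Station 2 = 59.44, d_Station 3 = 20.91 km.
Circle about each station: (x − 22.8)² + (y + 69.9)² = 87.56²; (x − 46.1)² + (y − 66.4)² = 59.44²; (x − 10.7)² + (y − 37.9)² = 20.91².
Subtracting the Station 1 equation from the Station 2 and Station 3 equations removes the quadratic terms:
46.6 x + 272.6 y = 5261.96
-24.2 x + 215.6 y = 3374.58
Solving the 2×2 system: x ≈ 12.9, y ≈ 17.1 km.
Check against Station 1 (with the unrounded x, y): √((x − 22.8)²+(y + 69.9)²) = 87.56 ≈ 87.56 km. ✓

x ≈ 12.9 km, y ≈ 17.1 km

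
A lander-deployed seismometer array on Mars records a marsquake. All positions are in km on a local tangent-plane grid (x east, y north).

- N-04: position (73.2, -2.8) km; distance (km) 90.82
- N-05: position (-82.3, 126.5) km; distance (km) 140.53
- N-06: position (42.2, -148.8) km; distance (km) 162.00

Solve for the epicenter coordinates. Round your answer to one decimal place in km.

(-17.5, 1.8)

Circle about each station: (x − 73.2)² + (y + 2.8)² = 90.82²; (x + 82.3)² + (y − 126.5)² = 140.53²; (x − 42.2)² + (y + 148.8)² = 162.00².
Subtracting the N-04 equation from the N-05 and N-06 equations removes the quadratic terms:
-311.0 x + 258.6 y = 5909.05
-62.0 x − 292.0 y = 560.47
Solving the 2×2 system: x ≈ -17.5, y ≈ 1.8 km.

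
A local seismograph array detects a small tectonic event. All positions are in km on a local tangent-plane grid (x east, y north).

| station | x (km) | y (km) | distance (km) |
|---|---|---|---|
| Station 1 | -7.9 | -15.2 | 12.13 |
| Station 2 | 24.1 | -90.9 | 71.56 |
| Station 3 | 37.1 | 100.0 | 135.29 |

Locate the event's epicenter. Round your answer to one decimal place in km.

x ≈ -8.7 km, y ≈ -27.3 km

Circle about each station: (x + 7.9)² + (y + 15.2)² = 12.13²; (x − 24.1)² + (y + 90.9)² = 71.56²; (x − 37.1)² + (y − 100.0)² = 135.29².
Subtracting pairs of circle equations eliminates x²+y² and gives linear equations (the radical axes):
64.0 x − 151.4 y = 3576.47
90.0 x + 230.4 y = -7073.29
Solving the 2×2 system: x ≈ -8.7, y ≈ -27.3 km.
Check against Station 1 (with the unrounded x, y): √((x + 7.9)²+(y + 15.2)²) = 12.13 ≈ 12.13 km. ✓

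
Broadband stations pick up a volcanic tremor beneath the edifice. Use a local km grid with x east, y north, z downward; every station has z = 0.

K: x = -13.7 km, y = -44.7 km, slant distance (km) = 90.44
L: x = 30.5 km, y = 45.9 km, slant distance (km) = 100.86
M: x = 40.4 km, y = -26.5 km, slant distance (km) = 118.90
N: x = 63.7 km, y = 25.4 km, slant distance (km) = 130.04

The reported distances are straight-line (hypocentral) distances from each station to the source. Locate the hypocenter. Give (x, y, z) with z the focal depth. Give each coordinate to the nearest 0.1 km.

x ≈ -61.7 km, y ≈ 23.8 km, depth ≈ 34.4 km

Each station gives a sphere (x−x_i)² + (y−y_i)² + z² = d_i² (stations at z=0).
Subtracting the K sphere from L and M: z² cancels, leaving linear equations in x and y:
88.4 x + 181.2 y = -1142.07
108.2 x + 36.4 y = -5809.19
Solving: x ≈ -61.694, y ≈ 23.795 km (keep extra digits for the depth step; rounded: -61.7, 23.8).
Then from the K sphere: z² = 90.44² − (x + 13.7)² − (y + 44.7)² with x = -61.694, y = 23.795, so z ≈ 34.415 ≈ 34.4 km.
Check against N (with the unrounded solution): distance 130.04 ≈ 130.04 km. ✓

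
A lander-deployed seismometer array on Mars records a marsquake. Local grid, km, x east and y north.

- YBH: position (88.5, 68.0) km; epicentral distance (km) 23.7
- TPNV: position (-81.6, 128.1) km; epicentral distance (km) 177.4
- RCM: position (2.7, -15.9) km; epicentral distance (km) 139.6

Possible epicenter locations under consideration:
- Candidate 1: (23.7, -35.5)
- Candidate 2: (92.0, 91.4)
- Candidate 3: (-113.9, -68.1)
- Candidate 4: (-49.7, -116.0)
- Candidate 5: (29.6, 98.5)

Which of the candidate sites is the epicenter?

Candidate 2

For each candidate, compare |candidate − station| to the reported distance:
Candidate 1: residuals YBH 98.4, TPNV 17.2, RCM 110.9 → max 110.9 km
Candidate 2: residuals YBH 0.0, TPNV 0.0, RCM 0.0 → max 0.0 km
Candidate 3: residuals YBH 220.2, TPNV 21.4, RCM 11.8 → max 220.2 km
Candidate 4: residuals YBH 206.4, TPNV 68.8, RCM 26.6 → max 206.4 km
Candidate 5: residuals YBH 42.6, TPNV 62.3, RCM 22.1 → max 62.3 km
Only Candidate 2 has all residuals ≈ 0.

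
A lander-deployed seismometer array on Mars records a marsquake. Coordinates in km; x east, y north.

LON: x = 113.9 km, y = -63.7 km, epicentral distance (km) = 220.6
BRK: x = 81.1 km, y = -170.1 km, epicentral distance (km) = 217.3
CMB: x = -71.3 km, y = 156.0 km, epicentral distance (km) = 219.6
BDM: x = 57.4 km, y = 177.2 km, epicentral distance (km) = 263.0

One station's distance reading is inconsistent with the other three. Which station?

Solve using three stations at a time. Using LON, BRK, CMB (subtract circle equations pairwise → linear system) gives (x, y) ≈ (-106.7, -60.7).
Distances from that point to each station vs reported:
  LON: calculated 220.6 vs reported 220.6 → residual 0.0 km
  BRK: calculated 217.3 vs reported 217.3 → residual 0.0 km
  CMB: calculated 219.6 vs reported 219.6 → residual 0.0 km
  BDM: calculated 289.0 vs reported 263.0 → residual 26.0 km
LON, BRK, CMB are mutually consistent (residuals ≈ 0); BDM is off by 26.0 km.

BDM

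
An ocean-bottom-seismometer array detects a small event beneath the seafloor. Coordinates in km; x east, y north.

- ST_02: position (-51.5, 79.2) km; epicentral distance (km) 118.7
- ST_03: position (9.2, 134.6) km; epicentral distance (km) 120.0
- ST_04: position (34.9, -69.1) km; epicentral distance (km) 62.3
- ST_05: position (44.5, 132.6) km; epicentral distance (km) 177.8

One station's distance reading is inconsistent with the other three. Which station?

Solve using three stations at a time. Using ST_02, ST_04, ST_05 (subtract circle equations pairwise → linear system) gives (x, y) ≈ (-16.8, -34.3).
Distances from that point to each station vs reported:
  ST_02: calculated 118.7 vs reported 118.7 → residual 0.0 km
  ST_03: calculated 170.9 vs reported 120.0 → residual 50.9 km
  ST_04: calculated 62.3 vs reported 62.3 → residual 0.0 km
  ST_05: calculated 177.8 vs reported 177.8 → residual 0.0 km
ST_02, ST_04, ST_05 are mutually consistent (residuals ≈ 0); ST_03 is off by 50.9 km.

ST_03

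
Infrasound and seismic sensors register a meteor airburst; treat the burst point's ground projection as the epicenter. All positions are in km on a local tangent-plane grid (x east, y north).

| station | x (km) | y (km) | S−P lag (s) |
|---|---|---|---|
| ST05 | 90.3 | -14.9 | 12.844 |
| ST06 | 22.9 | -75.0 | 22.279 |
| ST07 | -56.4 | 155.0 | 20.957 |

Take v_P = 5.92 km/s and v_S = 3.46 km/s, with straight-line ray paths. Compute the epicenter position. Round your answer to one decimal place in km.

Distance from S−P lag: d = Δt · v_P v_S / (v_P − v_S) = Δt · (5.92·3.46)/(5.92−3.46) ≈ 8.3265·Δt.
So d_ST05 = 106.95, d_ST06 = 185.51, d_ST07 = 174.50 km.
Circle about each station: (x − 90.3)² + (y + 14.9)² = 106.95²; (x − 22.9)² + (y + 75.0)² = 185.51²; (x + 56.4)² + (y − 155.0)² = 174.50².
Subtracting pairs of circle equations eliminates x²+y² and gives linear equations (the radical axes):
-134.8 x − 120.2 y = -25202.35
-293.4 x + 339.8 y = -182.09
Solving the 2×2 system: x ≈ 105.9, y ≈ 90.9 km.
Check against ST05 (with the unrounded x, y): √((x − 90.3)²+(y + 14.9)²) = 106.95 ≈ 106.95 km. ✓

105.9 km east, 90.9 km north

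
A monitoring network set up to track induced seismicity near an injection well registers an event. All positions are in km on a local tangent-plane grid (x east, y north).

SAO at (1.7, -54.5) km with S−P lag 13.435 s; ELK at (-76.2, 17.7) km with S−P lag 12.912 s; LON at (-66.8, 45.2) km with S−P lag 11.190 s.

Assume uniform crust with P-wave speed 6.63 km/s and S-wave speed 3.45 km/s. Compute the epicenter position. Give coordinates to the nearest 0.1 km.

Distance from S−P lag: d = Δt · v_P v_S / (v_P − v_S) = Δt · (6.63·3.45)/(6.63−3.45) ≈ 7.1929·Δt.
So d_SAO = 96.64, d_ELK = 92.88, d_LON = 80.49 km.
Circle about each station: (x − 1.7)² + (y + 54.5)² = 96.64²; (x + 76.2)² + (y − 17.7)² = 92.88²; (x + 66.8)² + (y − 45.2)² = 80.49².
Subtracting the SAO equation from the ELK and LON equations removes the quadratic terms:
-155.8 x + 144.4 y = 3859.19
-137.0 x + 199.4 y = 6392.79
Solving the 2×2 system: x ≈ 13.6, y ≈ 41.4 km.
Check against SAO (with the unrounded x, y): √((x − 1.7)²+(y + 54.5)²) = 96.65 ≈ 96.64 km. ✓

x ≈ 13.6 km, y ≈ 41.4 km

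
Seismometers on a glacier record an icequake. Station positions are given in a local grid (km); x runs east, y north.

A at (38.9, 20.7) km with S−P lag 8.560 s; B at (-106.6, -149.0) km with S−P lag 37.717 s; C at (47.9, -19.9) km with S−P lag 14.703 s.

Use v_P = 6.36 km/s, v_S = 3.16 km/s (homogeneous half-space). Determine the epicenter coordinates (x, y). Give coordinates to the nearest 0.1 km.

x ≈ 3.2 km, y ≈ 60.9 km

Distance from S−P lag: d = Δt · v_P v_S / (v_P − v_S) = Δt · (6.36·3.16)/(6.36−3.16) ≈ 6.2805·Δt.
So d_A = 53.76, d_B = 236.88, d_C = 92.34 km.
Circle about each station: (x − 38.9)² + (y − 20.7)² = 53.76²; (x + 106.6)² + (y + 149.0)² = 236.88²; (x − 47.9)² + (y + 19.9)² = 92.34².
Subtracting the A equation from the B and C equations removes the quadratic terms:
-291.0 x − 339.4 y = -21599.14
18.0 x − 81.2 y = -4887.82
Solving the 2×2 system: x ≈ 3.2, y ≈ 60.9 km.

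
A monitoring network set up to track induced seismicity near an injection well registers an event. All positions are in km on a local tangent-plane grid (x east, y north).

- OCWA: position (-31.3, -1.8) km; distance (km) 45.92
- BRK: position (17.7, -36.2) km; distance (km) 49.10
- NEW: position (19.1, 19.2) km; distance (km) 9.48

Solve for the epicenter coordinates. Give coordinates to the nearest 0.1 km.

x ≈ 12.3 km, y ≈ 12.6 km

Circle about each station: (x + 31.3)² + (y + 1.8)² = 45.92²; (x − 17.7)² + (y + 36.2)² = 49.10²; (x − 19.1)² + (y − 19.2)² = 9.48².
Subtracting the OCWA equation from the BRK and NEW equations removes the quadratic terms:
98.0 x − 68.8 y = 338.64
100.8 x + 42.0 y = 1769.30
Solving the 2×2 system: x ≈ 12.3, y ≈ 12.6 km.
Check against OCWA (with the unrounded x, y): √((x + 31.3)²+(y + 1.8)²) = 45.92 ≈ 45.92 km. ✓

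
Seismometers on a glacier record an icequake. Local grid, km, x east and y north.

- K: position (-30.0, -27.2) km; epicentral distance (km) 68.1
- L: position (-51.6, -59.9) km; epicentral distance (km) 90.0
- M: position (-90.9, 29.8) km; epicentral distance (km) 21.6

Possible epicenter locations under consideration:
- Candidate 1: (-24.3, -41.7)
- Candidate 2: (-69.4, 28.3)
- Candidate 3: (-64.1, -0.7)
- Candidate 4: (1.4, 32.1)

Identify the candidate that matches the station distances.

For each candidate, compare |candidate − station| to the reported distance:
Candidate 1: residuals K 52.5, L 57.2, M 76.1 → max 76.1 km
Candidate 2: residuals K 0.0, L 0.0, M 0.0 → max 0.0 km
Candidate 3: residuals K 24.9, L 29.5, M 19.0 → max 29.5 km
Candidate 4: residuals K 1.0, L 16.2, M 70.7 → max 70.7 km
Only Candidate 2 has all residuals ≈ 0.

Candidate 2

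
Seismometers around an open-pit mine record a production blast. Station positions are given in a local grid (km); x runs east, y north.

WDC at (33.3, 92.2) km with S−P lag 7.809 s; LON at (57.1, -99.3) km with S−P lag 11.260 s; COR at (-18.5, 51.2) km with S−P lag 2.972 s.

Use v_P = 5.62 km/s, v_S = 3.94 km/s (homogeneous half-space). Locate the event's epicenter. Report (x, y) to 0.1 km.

Distance from S−P lag: d = Δt · v_P v_S / (v_P − v_S) = Δt · (5.62·3.94)/(5.62−3.94) ≈ 13.1802·Δt.
So d_WDC = 102.92, d_LON = 148.41, d_COR = 39.17 km.
Circle about each station: (x − 33.3)² + (y − 92.2)² = 102.92²; (x − 57.1)² + (y + 99.3)² = 148.41²; (x + 18.5)² + (y − 51.2)² = 39.17².
Subtracting the WDC equation from the LON and COR equations removes the quadratic terms:
47.6 x − 383.0 y = -7921.83
-103.6 x − 82.0 y = 2412.20
Solving the 2×2 system: x ≈ -36.1, y ≈ 16.2 km.

(-36.1, 16.2)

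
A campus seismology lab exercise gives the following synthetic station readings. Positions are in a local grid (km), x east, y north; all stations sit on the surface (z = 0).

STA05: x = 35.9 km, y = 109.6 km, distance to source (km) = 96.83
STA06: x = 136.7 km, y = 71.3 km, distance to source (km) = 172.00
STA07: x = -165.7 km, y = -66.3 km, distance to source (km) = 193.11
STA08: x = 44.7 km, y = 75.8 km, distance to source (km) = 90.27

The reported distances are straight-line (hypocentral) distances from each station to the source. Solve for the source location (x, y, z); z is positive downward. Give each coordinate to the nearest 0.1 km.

Each station gives a sphere (x−x_i)² + (y−y_i)² + z² = d_i² (stations at z=0).
Subtracting the STA05 sphere from STA06 and STA07: z² cancels, leaving linear equations in x and y:
201.6 x − 76.6 y = -9738.34
-403.2 x − 351.8 y = -9364.21
Solving: x ≈ -26.605, y ≈ 57.111 km (keep extra digits for the depth step; rounded: -26.6, 57.1).
Then from the STA05 sphere: z² = 96.83² − (x − 35.9)² − (y − 109.6)² with x = -26.605, y = 57.111, so z ≈ 52.097 ≈ 52.1 km.

x ≈ -26.6 km, y ≈ 57.1 km, depth ≈ 52.1 km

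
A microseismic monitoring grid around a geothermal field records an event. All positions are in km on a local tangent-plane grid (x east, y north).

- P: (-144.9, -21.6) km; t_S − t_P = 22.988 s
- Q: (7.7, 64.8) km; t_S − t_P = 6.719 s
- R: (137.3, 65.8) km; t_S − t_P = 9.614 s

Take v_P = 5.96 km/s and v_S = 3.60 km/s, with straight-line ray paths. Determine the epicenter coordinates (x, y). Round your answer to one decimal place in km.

(57.7, 29.7)

Distance from S−P lag: d = Δt · v_P v_S / (v_P − v_S) = Δt · (5.96·3.60)/(5.96−3.60) ≈ 9.0915·Δt.
So d_P = 209.00, d_Q = 61.09, d_R = 87.41 km.
Circle about each station: (x + 144.9)² + (y + 21.6)² = 209.00²; (x − 7.7)² + (y − 64.8)² = 61.09²; (x − 137.3)² + (y − 65.8)² = 87.41².
Subtracting the P equation from the Q and R equations removes the quadratic terms:
305.2 x + 172.8 y = 22744.77
564.4 x + 174.8 y = 37758.85
Solving the 2×2 system: x ≈ 57.7, y ≈ 29.7 km.
Check against P (with the unrounded x, y): √((x + 144.9)²+(y + 21.6)²) = 209.00 ≈ 209.00 km. ✓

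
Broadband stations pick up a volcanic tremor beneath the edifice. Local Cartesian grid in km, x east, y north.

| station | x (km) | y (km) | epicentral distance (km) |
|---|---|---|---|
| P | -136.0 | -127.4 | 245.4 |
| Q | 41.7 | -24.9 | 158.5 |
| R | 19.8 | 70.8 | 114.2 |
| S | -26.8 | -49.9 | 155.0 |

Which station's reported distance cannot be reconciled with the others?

Solve using three stations at a time. Using P, Q, S (subtract circle equations pairwise → linear system) gives (x, y) ≈ (-51.9, 103.3).
Distances from that point to each station vs reported:
  P: calculated 245.6 vs reported 245.4 → residual 0.2 km
  Q: calculated 158.8 vs reported 158.5 → residual 0.3 km
  R: calculated 78.8 vs reported 114.2 → residual 35.4 km
  S: calculated 155.3 vs reported 155.0 → residual 0.3 km
P, Q, S are mutually consistent (residuals ≈ 0); R is off by 35.4 km.

R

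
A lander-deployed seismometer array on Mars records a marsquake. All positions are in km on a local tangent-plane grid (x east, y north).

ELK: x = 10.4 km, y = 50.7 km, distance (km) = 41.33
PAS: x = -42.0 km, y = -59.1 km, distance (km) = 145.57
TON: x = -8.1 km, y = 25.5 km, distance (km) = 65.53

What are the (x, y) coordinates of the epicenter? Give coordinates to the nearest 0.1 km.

(51.7, 52.3)

Circle about each station: (x − 10.4)² + (y − 50.7)² = 41.33²; (x + 42.0)² + (y + 59.1)² = 145.57²; (x + 8.1)² + (y − 25.5)² = 65.53².
Subtracting the ELK equation from the PAS and TON equations removes the quadratic terms:
-104.8 x − 219.6 y = -16904.30
-37.0 x − 50.4 y = -4548.80
Solving the 2×2 system: x ≈ 51.7, y ≈ 52.3 km.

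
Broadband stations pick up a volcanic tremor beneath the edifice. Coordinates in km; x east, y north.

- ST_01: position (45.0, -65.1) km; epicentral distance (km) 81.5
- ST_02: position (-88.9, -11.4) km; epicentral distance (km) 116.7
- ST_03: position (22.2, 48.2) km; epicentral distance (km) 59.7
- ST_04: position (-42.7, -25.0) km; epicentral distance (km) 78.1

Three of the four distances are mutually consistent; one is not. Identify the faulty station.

ST_03

Solve using three stations at a time. Using ST_01, ST_02, ST_04 (subtract circle equations pairwise → linear system) gives (x, y) ≈ (25.1, 14.0).
Distances from that point to each station vs reported:
  ST_01: calculated 81.6 vs reported 81.5 → residual 0.1 km
  ST_02: calculated 116.8 vs reported 116.7 → residual 0.1 km
  ST_03: calculated 34.3 vs reported 59.7 → residual 25.4 km
  ST_04: calculated 78.2 vs reported 78.1 → residual 0.1 km
ST_01, ST_02, ST_04 are mutually consistent (residuals ≈ 0); ST_03 is off by 25.4 km.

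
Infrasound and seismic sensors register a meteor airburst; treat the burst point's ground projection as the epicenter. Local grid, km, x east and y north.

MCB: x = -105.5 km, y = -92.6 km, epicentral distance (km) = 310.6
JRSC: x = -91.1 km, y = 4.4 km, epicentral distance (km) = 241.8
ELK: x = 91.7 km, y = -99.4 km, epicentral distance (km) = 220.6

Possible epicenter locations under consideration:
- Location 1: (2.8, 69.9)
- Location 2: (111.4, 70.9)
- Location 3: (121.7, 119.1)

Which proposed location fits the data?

For each candidate, compare |candidate − station| to the reported distance:
Location 1: residuals MCB 115.3, JRSC 127.3, ELK 29.4 → max 127.3 km
Location 2: residuals MCB 39.0, JRSC 28.7, ELK 49.2 → max 49.2 km
Location 3: residuals MCB 0.1, JRSC 0.1, ELK 0.1 → max 0.1 km
Only Location 3 has all residuals ≈ 0.

Location 3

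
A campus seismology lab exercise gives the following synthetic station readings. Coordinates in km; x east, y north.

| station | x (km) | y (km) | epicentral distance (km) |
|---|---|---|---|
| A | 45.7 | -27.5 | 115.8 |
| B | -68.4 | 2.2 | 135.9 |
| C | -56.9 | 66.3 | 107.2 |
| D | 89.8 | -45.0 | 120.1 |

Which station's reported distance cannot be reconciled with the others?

Solve using three stations at a time. Using B, C, D (subtract circle equations pairwise → linear system) gives (x, y) ≈ (50.3, 68.4).
Distances from that point to each station vs reported:
  A: calculated 96.0 vs reported 115.8 → residual 19.8 km
  B: calculated 135.9 vs reported 135.9 → residual 0.0 km
  C: calculated 107.2 vs reported 107.2 → residual 0.0 km
  D: calculated 120.1 vs reported 120.1 → residual 0.0 km
B, C, D are mutually consistent (residuals ≈ 0); A is off by 19.8 km.

A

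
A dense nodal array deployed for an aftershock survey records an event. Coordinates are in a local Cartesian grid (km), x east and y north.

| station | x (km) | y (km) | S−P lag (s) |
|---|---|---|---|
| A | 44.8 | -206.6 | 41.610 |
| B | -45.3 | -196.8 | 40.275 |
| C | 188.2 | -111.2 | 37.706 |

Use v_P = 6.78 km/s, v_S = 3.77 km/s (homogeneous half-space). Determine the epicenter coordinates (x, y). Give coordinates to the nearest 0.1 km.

Distance from S−P lag: d = Δt · v_P v_S / (v_P − v_S) = Δt · (6.78·3.77)/(6.78−3.77) ≈ 8.4919·Δt.
So d_A = 353.35, d_B = 342.01, d_C = 320.20 km.
Circle about each station: (x − 44.8)² + (y + 206.6)² = 353.35²; (x + 45.3)² + (y + 196.8)² = 342.01²; (x − 188.2)² + (y + 111.2)² = 320.20².
Subtracting pairs of circle equations eliminates x²+y² and gives linear equations (the radical axes):
-180.2 x + 19.6 y = 3977.11
286.8 x + 190.8 y = 25422.26
Solving the 2×2 system: x ≈ -6.5, y ≈ 143.0 km.

(-6.5, 143.0)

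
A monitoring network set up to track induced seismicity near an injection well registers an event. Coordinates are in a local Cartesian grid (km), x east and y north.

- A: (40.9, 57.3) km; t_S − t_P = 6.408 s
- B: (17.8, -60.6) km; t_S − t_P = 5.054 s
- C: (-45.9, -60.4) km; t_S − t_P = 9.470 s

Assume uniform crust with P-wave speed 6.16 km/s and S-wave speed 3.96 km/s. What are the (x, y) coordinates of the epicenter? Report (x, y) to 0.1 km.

(48.0, -13.4)

Distance from S−P lag: d = Δt · v_P v_S / (v_P − v_S) = Δt · (6.16·3.96)/(6.16−3.96) ≈ 11.0880·Δt.
So d_A = 71.05, d_B = 56.04, d_C = 105.00 km.
Circle about each station: (x − 40.9)² + (y − 57.3)² = 71.05²; (x − 17.8)² + (y + 60.6)² = 56.04²; (x + 45.9)² + (y + 60.4)² = 105.00².
Subtracting the A equation from the B and C equations removes the quadratic terms:
-46.2 x − 235.8 y = 940.72
-173.6 x − 235.4 y = -5178.03
Solving the 2×2 system: x ≈ 48.0, y ≈ -13.4 km.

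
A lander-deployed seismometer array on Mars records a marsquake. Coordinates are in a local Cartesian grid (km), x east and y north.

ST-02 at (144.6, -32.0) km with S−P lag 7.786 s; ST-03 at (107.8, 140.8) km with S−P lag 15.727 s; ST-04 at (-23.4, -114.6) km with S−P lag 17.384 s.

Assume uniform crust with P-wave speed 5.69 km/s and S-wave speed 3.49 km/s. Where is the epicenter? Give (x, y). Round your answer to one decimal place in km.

Distance from S−P lag: d = Δt · v_P v_S / (v_P − v_S) = Δt · (5.69·3.49)/(5.69−3.49) ≈ 9.0264·Δt.
So d_ST-02 = 70.28, d_ST-03 = 141.96, d_ST-04 = 156.92 km.
Circle about each station: (x − 144.6)² + (y + 32.0)² = 70.28²; (x − 107.8)² + (y − 140.8)² = 141.96²; (x + 23.4)² + (y + 114.6)² = 156.92².
Subtracting pairs of circle equations eliminates x²+y² and gives linear equations (the radical axes):
-73.6 x + 345.6 y = -5701.04
-336.0 x − 165.2 y = -27937.05
Solving the 2×2 system: x ≈ 82.6, y ≈ 1.1 km.
Check against ST-02 (with the unrounded x, y): √((x − 144.6)²+(y + 32.0)²) = 70.27 ≈ 70.28 km. ✓

82.6 km east, 1.1 km north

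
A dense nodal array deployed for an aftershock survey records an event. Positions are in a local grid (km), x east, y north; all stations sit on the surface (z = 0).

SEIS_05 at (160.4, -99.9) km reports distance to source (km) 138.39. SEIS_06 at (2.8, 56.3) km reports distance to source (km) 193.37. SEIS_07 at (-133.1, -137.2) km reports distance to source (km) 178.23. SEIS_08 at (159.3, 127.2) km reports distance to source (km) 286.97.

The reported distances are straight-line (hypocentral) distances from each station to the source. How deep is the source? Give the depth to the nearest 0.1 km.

Each station gives a sphere (x−x_i)² + (y−y_i)² + z² = d_i² (stations at z=0).
Subtracting the SEIS_05 sphere from SEIS_06 and SEIS_07: z² cancels, leaving linear equations in x and y:
-315.2 x + 312.4 y = -50770.80
-587.0 x − 74.6 y = -11782.86
Solving: x ≈ 36.098, y ≈ -126.097 km (keep extra digits for the depth step; rounded: 36.1, -126.1).
Then from the SEIS_05 sphere: z² = 138.39² − (x − 160.4)² − (y + 99.9)² with x = 36.098, y = -126.097, so z ≈ 54.905 ≈ 54.9 km.

54.9 km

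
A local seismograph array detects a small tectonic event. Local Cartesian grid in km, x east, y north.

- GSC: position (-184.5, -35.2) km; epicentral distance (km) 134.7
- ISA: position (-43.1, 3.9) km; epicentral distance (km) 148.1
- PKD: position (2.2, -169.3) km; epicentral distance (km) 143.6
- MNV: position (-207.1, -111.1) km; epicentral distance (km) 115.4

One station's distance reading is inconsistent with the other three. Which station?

Solve using three stations at a time. Using GSC, ISA, MNV (subtract circle equations pairwise → linear system) gives (x, y) ≈ (-94.1, -135.2).
Distances from that point to each station vs reported:
  GSC: calculated 134.8 vs reported 134.7 → residual 0.1 km
  ISA: calculated 148.2 vs reported 148.1 → residual 0.1 km
  PKD: calculated 102.2 vs reported 143.6 → residual 41.4 km
  MNV: calculated 115.5 vs reported 115.4 → residual 0.1 km
GSC, ISA, MNV are mutually consistent (residuals ≈ 0); PKD is off by 41.4 km.

PKD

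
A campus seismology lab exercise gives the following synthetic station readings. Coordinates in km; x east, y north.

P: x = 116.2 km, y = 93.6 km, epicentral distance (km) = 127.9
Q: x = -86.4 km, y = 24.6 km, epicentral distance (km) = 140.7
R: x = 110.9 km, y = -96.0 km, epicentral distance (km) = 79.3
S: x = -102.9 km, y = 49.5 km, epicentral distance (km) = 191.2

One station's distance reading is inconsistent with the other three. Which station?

Q

Solve using three stations at a time. Using P, R, S (subtract circle equations pairwise → linear system) gives (x, y) ≈ (72.5, -26.6).
Distances from that point to each station vs reported:
  P: calculated 127.9 vs reported 127.9 → residual 0.0 km
  Q: calculated 167.0 vs reported 140.7 → residual 26.3 km
  R: calculated 79.3 vs reported 79.3 → residual 0.0 km
  S: calculated 191.2 vs reported 191.2 → residual 0.0 km
P, R, S are mutually consistent (residuals ≈ 0); Q is off by 26.3 km.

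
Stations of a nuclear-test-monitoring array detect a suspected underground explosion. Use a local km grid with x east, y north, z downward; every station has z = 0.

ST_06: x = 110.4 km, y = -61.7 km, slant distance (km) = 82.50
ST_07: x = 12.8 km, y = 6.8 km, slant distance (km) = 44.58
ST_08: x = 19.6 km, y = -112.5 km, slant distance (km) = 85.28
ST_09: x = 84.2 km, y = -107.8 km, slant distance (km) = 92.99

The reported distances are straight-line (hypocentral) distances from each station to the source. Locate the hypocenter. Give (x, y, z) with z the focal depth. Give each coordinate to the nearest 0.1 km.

Each station gives a sphere (x−x_i)² + (y−y_i)² + z² = d_i² (stations at z=0).
Subtracting the ST_06 sphere from ST_07 and ST_08: z² cancels, leaving linear equations in x and y:
-195.2 x + 137.0 y = -10966.10
-181.6 x − 101.6 y = -3421.07
Solving: x ≈ 35.401, y ≈ -29.604 km (keep extra digits for the depth step; rounded: 35.4, -29.6).
Then from the ST_06 sphere: z² = 82.50² − (x − 110.4)² − (y + 61.7)² with x = 35.401, y = -29.604, so z ≈ 12.298 ≈ 12.3 km.

(35.4, -29.6, 12.3)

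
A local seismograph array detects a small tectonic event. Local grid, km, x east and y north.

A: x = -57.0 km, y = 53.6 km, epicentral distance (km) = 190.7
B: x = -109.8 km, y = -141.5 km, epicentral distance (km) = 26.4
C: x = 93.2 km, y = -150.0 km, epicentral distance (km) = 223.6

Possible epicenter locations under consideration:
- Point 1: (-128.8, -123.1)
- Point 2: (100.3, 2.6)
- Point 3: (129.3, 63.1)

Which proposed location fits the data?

For each candidate, compare |candidate − station| to the reported distance:
Point 1: residuals A 0.0, B 0.0, C 0.0 → max 0.0 km
Point 2: residuals A 25.3, B 228.4, C 70.8 → max 228.4 km
Point 3: residuals A 4.2, B 288.3, C 7.5 → max 288.3 km
Only Point 1 has all residuals ≈ 0.

Point 1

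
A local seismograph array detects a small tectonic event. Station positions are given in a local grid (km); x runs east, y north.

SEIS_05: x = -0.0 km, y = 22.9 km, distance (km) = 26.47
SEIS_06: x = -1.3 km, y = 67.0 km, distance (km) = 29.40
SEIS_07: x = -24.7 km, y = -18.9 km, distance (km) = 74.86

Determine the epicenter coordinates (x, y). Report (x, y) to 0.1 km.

Circle about each station: x² + (y − 22.9)² = 26.47²; (x + 1.3)² + (y − 67.0)² = 29.40²; (x + 24.7)² + (y + 18.9)² = 74.86².
Subtracting the SEIS_05 equation from the SEIS_06 and SEIS_07 equations removes the quadratic terms:
-2.6 x + 88.2 y = 3802.58
-49.4 x − 83.6 y = -4460.47
Solving the 2×2 system: x ≈ 16.5, y ≈ 43.6 km.

x ≈ 16.5 km, y ≈ 43.6 km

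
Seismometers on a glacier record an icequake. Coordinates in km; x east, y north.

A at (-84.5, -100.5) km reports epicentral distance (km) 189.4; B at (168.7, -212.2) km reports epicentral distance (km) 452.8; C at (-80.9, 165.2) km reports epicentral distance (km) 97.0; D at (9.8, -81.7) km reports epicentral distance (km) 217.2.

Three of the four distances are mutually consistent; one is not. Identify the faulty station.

B

Solve using three stations at a time. Using A, C, D (subtract circle equations pairwise → linear system) gives (x, y) ≈ (-132.0, 82.8).
Distances from that point to each station vs reported:
  A: calculated 189.4 vs reported 189.4 → residual 0.0 km
  B: calculated 421.2 vs reported 452.8 → residual 31.6 km
  C: calculated 96.9 vs reported 97.0 → residual 0.1 km
  D: calculated 217.2 vs reported 217.2 → residual 0.0 km
A, C, D are mutually consistent (residuals ≈ 0); B is off by 31.6 km.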